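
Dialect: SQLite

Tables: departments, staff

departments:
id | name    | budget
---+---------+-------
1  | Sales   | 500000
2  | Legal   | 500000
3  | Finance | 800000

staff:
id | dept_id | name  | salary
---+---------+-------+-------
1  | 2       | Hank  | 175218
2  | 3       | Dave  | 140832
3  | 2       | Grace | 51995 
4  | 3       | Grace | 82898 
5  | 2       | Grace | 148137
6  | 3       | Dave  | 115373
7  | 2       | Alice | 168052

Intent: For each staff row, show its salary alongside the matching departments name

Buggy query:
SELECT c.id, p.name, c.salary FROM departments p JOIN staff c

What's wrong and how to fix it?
Bug: Missing join condition: each staff row is matched to all departments rows instead of just its own

Fix: Specify the join condition linking the foreign key to the parent id

Corrected query:
SELECT c.id, p.name, c.salary FROM departments p JOIN staff c ON c.dept_id = p.id

Result:
id | name    | salary
---+---------+-------
1  | Legal   | 175218
2  | Finance | 140832
3  | Legal   | 51995 
4  | Finance | 82898 
5  | Legal   | 148137
6  | Finance | 115373
7  | Legal   | 168052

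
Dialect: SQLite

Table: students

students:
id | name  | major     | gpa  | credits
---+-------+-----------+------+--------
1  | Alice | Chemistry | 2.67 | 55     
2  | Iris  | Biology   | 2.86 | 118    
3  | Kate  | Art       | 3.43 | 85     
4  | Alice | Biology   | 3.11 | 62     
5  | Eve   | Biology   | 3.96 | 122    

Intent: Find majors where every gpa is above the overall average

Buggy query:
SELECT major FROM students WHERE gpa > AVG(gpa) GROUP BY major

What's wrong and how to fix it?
Bug: WHERE evaluates per row before aggregation, so AVG() is unavailable

Fix: Use a subquery for AVG and a HAVING MIN(...) filter so the condition holds for every row in the group

Corrected query:
SELECT major FROM students GROUP BY major HAVING MIN(gpa) > (SELECT AVG(gpa) FROM students)

Result:
major
-----
Art  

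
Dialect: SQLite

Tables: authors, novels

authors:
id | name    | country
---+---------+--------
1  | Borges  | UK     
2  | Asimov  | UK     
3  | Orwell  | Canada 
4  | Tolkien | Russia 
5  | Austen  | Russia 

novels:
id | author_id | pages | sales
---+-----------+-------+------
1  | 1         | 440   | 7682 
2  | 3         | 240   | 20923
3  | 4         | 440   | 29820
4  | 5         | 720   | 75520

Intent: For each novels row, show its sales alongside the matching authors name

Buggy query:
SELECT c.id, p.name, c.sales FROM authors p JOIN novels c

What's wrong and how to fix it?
Bug: JOIN with no ON clause produces a cartesian product; every novels row pairs with every authors row

Fix: Specify the join condition linking the foreign key to the parent id

Corrected query:
SELECT c.id, p.name, c.sales FROM authors p JOIN novels c ON c.author_id = p.id

Result:
id | name    | sales
---+---------+------
1  | Borges  | 7682 
2  | Orwell  | 20923
3  | Tolkien | 29820
4  | Austen  | 75520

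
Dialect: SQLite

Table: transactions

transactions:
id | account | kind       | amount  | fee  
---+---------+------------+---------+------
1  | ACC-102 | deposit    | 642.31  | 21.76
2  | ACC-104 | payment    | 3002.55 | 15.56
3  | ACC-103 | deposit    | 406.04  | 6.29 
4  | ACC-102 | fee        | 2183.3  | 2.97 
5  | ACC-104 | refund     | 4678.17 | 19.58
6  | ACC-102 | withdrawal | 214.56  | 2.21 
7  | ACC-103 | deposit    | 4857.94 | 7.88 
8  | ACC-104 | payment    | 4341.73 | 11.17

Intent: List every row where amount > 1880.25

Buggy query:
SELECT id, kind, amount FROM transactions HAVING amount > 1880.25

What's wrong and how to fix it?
Bug: HAVING filters the output of aggregation, but this query has no GROUP BY and no aggregate functions, so SQLite rejects it (HAVING clause on a non-aggregate query); the condition here is per row

Fix: Replace HAVING with WHERE since the condition applies to individual rows

Corrected query:
SELECT id, kind, amount FROM transactions WHERE amount > 1880.25

Result:
id | kind    | amount 
---+---------+--------
2  | payment | 3002.55
4  | fee     | 2183.3 
5  | refund  | 4678.17
7  | deposit | 4857.94
8  | payment | 4341.73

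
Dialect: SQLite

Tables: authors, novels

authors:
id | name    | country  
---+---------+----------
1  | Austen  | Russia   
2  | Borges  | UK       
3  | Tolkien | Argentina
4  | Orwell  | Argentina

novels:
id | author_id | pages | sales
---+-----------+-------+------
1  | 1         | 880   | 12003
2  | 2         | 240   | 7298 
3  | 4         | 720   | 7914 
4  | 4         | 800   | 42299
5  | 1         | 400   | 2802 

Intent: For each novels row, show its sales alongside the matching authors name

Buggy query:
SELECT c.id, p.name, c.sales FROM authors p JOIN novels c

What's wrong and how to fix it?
Bug: JOIN with no ON clause produces a cartesian product; every novels row pairs with every authors row

Fix: Add ON c.author_id = p.id to the JOIN

Corrected query:
SELECT c.id, p.name, c.sales FROM authors p JOIN novels c ON c.author_id = p.id

Result:
id | name   | sales
---+--------+------
1  | Austen | 12003
2  | Borges | 7298 
3  | Orwell | 7914 
4  | Orwell | 42299
5  | Austen | 2802 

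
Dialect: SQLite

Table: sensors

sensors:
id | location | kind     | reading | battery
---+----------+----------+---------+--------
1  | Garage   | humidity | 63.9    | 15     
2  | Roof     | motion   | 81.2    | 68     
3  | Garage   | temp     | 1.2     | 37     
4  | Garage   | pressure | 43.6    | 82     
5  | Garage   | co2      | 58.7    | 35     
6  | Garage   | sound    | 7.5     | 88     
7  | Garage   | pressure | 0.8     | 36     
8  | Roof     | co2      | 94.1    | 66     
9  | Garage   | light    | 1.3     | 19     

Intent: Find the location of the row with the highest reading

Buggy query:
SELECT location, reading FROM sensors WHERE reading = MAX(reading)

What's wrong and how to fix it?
Bug: MAX(reading) is an aggregate and cannot be used directly in WHERE

Fix: Use a subquery: WHERE reading = (SELECT MAX(reading) FROM sensors)

Corrected query:
SELECT location, reading FROM sensors WHERE reading = (SELECT MAX(reading) FROM sensors)

Result:
location | reading
---------+--------
Roof     | 94.1   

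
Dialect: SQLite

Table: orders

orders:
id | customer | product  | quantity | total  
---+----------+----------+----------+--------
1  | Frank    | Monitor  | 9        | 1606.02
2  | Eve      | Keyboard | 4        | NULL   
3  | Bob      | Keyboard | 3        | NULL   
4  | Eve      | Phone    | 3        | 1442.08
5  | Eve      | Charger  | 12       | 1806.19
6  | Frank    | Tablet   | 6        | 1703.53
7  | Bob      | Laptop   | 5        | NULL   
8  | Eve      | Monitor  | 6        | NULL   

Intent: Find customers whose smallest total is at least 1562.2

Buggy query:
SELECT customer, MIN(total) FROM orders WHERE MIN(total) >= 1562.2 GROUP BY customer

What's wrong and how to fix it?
Bug: MIN() in WHERE is a misuse of aggregate

Fix: Replace WHERE with HAVING after the GROUP BY

Corrected query:
SELECT customer, MIN(total) FROM orders GROUP BY customer HAVING MIN(total) >= 1562.2

Result:
customer | MIN(total)
---------+-----------
Frank    | 1606.02   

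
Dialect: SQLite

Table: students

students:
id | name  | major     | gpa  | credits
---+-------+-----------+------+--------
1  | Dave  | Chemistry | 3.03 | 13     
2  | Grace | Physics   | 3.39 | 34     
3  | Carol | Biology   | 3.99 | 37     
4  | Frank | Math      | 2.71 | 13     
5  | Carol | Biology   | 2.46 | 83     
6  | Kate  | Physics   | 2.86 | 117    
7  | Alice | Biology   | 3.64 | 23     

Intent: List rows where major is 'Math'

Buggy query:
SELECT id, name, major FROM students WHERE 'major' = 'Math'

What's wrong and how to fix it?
Bug: Single quotes denote string literals in SQL; the column name is being compared as a constant string

Fix: Remove the quotes around the column name (or use double quotes for an identifier)

Corrected query:
SELECT id, name, major FROM students WHERE major = 'Math'

Result:
id | name  | major
---+-------+------
4  | Frank | Math 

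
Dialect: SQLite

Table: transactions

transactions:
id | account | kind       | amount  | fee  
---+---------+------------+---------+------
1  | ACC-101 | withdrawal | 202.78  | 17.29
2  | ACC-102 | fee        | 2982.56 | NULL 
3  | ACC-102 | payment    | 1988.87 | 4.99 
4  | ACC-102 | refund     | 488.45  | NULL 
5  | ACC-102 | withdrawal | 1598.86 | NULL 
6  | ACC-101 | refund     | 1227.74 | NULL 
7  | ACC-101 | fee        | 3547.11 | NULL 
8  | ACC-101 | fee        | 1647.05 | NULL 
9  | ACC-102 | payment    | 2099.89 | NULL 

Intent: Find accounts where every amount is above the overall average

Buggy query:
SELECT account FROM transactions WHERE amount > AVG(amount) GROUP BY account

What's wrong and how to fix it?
Bug: AVG() is an aggregate; it can't sit directly in WHERE

Fix: Use a subquery for AVG and a HAVING MIN(...) filter so the condition holds for every row in the group

Corrected query:
SELECT account FROM transactions GROUP BY account HAVING MIN(amount) > (SELECT AVG(amount) FROM transactions)

Result:
(no rows)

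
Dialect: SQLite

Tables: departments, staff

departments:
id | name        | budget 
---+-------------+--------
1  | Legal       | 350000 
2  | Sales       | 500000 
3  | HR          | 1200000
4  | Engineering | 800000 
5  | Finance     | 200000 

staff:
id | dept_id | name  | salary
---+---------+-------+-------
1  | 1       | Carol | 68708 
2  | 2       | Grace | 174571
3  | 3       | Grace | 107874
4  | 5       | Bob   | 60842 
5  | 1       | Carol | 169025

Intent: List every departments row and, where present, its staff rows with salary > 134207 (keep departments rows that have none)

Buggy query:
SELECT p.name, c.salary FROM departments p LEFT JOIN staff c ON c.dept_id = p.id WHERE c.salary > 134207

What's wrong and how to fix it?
Bug: Filtering c.salary in WHERE discards the NULL rows produced by LEFT JOIN, turning it into an inner join

Fix: Put 'c.salary > 134207' in the JOIN's ON clause instead of WHERE

Corrected query:
SELECT p.name, c.salary FROM departments p LEFT JOIN staff c ON c.dept_id = p.id AND c.salary > 134207

Result:
name        | salary
------------+-------
Legal       | 169025
Sales       | 174571
HR          | NULL  
Engineering | NULL  
Finance     | NULL  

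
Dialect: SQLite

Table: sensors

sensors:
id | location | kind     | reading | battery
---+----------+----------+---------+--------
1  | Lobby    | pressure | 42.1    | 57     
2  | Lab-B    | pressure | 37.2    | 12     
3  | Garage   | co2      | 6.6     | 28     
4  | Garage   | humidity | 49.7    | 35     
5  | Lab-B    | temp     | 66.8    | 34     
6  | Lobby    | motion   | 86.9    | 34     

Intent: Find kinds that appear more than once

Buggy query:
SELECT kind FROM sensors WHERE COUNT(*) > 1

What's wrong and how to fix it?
Bug: COUNT(*) is an aggregate and cannot be used in WHERE

Fix: GROUP BY kind, then filter groups with HAVING COUNT(*) > 1

Corrected query:
SELECT kind FROM sensors GROUP BY kind HAVING COUNT(*) > 1

Result:
kind    
--------
pressure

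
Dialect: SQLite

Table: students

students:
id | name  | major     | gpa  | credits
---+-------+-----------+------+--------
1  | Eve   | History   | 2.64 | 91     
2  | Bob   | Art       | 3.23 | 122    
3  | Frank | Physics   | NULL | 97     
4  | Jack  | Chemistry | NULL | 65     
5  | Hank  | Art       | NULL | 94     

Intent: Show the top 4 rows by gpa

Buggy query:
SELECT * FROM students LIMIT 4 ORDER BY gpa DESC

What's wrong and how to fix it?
Bug: LIMIT must come after ORDER BY

Fix: Sort with ORDER BY, then apply LIMIT

Corrected query:
SELECT * FROM students ORDER BY gpa DESC LIMIT 4

Result:
id | name  | major     | gpa  | credits
---+-------+-----------+------+--------
2  | Bob   | Art       | 3.23 | 122    
1  | Eve   | History   | 2.64 | 91     
3  | Frank | Physics   | NULL | 97     
4  | Jack  | Chemistry | NULL | 65     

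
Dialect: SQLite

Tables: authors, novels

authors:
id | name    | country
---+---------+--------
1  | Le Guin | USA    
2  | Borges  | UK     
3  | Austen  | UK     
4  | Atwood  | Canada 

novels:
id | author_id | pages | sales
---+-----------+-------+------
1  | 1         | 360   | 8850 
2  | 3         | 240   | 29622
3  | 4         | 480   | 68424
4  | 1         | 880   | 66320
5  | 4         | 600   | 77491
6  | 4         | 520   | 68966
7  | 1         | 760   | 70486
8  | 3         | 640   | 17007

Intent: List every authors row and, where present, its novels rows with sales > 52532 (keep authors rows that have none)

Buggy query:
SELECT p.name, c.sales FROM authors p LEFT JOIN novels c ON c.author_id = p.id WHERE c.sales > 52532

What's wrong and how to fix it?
Bug: A WHERE condition on the right-hand table after LEFT JOIN drops unmatched parents

Fix: Put 'c.sales > 52532' in the JOIN's ON clause instead of WHERE

Corrected query:
SELECT p.name, c.sales FROM authors p LEFT JOIN novels c ON c.author_id = p.id AND c.sales > 52532

Result:
name    | sales
--------+------
Le Guin | 66320
Le Guin | 70486
Borges  | NULL 
Austen  | NULL 
Atwood  | 68424
Atwood  | 68966
Atwood  | 77491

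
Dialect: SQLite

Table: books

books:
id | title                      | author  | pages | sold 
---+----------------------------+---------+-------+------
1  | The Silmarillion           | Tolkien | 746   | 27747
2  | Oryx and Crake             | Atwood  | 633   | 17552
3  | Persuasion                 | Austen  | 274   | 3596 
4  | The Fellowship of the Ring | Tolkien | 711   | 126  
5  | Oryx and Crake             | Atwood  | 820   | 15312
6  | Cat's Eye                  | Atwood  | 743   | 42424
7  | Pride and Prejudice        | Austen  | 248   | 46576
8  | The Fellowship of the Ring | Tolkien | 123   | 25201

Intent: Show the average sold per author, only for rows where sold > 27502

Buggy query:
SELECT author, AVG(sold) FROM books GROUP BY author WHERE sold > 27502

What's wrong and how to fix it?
Bug: WHERE cannot follow GROUP BY

Fix: Place WHERE between FROM and GROUP BY

Corrected query:
SELECT author, AVG(sold) FROM books WHERE sold > 27502 GROUP BY author

Result:
author  | AVG(sold)
--------+----------
Atwood  | 42424    
Austen  | 46576    
Tolkien | 27747    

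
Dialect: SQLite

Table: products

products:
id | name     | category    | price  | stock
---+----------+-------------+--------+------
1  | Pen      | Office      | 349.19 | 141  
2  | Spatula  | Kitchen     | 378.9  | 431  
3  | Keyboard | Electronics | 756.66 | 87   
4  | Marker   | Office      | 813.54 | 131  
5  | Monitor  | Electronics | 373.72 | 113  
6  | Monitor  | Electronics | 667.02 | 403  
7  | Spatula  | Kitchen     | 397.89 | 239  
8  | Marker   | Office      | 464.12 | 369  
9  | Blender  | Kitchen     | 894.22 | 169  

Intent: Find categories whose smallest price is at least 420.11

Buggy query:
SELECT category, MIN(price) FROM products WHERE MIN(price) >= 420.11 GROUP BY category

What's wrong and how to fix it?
Bug: Aggregates like MIN are computed per group after WHERE runs

Fix: Use HAVING for the per-group MIN condition

Corrected query:
SELECT category, MIN(price) FROM products GROUP BY category HAVING MIN(price) >= 420.11

Result:
(no rows)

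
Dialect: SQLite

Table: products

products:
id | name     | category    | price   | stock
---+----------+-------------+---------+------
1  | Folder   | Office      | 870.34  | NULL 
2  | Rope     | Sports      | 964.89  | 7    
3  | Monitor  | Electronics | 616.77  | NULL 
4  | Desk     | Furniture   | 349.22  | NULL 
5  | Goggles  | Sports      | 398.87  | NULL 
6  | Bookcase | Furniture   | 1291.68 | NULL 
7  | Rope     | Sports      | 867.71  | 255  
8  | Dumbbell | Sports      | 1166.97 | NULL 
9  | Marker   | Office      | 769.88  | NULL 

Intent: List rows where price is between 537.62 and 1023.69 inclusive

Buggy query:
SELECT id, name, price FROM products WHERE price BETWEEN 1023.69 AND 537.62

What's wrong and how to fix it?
Bug: BETWEEN expects the lower bound first; with 1023.69 AND 537.62 the range is empty

Fix: Write BETWEEN 537.62 AND 1023.69

Corrected query:
SELECT id, name, price FROM products WHERE price BETWEEN 537.62 AND 1023.69

Result:
id | name    | price 
---+---------+-------
1  | Folder  | 870.34
2  | Rope    | 964.89
3  | Monitor | 616.77
7  | Rope    | 867.71
9  | Marker  | 769.88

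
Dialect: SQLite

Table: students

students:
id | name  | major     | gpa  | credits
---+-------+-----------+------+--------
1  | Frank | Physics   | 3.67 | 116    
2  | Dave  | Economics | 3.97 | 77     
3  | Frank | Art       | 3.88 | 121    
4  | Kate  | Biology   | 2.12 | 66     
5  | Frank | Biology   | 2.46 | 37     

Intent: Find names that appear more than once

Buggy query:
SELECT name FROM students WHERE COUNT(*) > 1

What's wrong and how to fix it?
Bug: COUNT(*) is an aggregate and cannot be used in WHERE

Fix: GROUP BY name, then filter groups with HAVING COUNT(*) > 1

Corrected query:
SELECT name FROM students GROUP BY name HAVING COUNT(*) > 1

Result:
name 
-----
Frank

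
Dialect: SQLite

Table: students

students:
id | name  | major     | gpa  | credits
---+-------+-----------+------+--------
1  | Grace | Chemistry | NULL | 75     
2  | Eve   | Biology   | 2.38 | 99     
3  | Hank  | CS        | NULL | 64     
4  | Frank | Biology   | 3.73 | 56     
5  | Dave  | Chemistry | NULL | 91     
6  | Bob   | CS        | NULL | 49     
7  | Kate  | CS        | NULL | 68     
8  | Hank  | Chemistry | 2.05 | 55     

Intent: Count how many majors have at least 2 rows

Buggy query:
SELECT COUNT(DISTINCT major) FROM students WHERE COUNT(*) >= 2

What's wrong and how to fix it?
Bug: COUNT(*) cannot appear in WHERE; the per-group count doesn't exist yet

Fix: Use a subquery that GROUPs and filters with HAVING, then count its rows

Corrected query:
SELECT COUNT(*) FROM (SELECT major FROM students GROUP BY major HAVING COUNT(*) >= 2)

Result:
COUNT(*)
--------
3       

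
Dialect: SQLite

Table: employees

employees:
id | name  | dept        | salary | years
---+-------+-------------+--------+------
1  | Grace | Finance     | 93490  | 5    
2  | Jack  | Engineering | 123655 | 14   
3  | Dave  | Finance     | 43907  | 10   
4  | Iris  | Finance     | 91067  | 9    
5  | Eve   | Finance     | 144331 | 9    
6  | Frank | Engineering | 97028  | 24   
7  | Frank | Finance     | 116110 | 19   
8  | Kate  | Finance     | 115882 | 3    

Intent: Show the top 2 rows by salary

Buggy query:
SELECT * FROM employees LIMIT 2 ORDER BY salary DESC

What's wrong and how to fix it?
Bug: LIMIT must come after ORDER BY

Fix: Swap the clauses: ORDER BY first, then LIMIT

Corrected query:
SELECT * FROM employees ORDER BY salary DESC LIMIT 2

Result:
id | name | dept        | salary | years
---+------+-------------+--------+------
5  | Eve  | Finance     | 144331 | 9    
2  | Jack | Engineering | 123655 | 14   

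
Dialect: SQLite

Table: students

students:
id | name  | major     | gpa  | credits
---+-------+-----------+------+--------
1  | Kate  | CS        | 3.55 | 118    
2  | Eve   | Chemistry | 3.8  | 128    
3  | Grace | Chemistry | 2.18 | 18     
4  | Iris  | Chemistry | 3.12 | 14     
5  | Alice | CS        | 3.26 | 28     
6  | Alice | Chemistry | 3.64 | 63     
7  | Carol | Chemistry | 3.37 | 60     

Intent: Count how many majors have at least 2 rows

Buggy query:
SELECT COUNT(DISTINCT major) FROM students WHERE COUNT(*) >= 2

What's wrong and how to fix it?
Bug: WHERE filters individual rows, not groups, so a group-level COUNT is invalid there

Fix: Group first with HAVING COUNT(*) >= 2, then COUNT the resulting groups

Corrected query:
SELECT COUNT(*) FROM (SELECT major FROM students GROUP BY major HAVING COUNT(*) >= 2)

Result:
COUNT(*)
--------
2       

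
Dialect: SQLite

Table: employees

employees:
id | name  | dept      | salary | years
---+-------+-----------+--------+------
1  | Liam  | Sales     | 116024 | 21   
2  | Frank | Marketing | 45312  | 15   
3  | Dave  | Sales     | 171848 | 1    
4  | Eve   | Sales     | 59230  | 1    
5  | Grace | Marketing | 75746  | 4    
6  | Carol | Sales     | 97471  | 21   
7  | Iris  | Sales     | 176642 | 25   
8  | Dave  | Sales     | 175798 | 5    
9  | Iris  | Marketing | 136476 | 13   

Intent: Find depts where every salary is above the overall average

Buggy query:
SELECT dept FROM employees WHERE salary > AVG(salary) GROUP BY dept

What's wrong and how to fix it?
Bug: WHERE evaluates per row before aggregation, so AVG() is unavailable

Fix: Compute the overall average in a scalar subquery and compare each group's MIN against it in HAVING

Corrected query:
SELECT dept FROM employees GROUP BY dept HAVING MIN(salary) > (SELECT AVG(salary) FROM employees)

Result:
(no rows)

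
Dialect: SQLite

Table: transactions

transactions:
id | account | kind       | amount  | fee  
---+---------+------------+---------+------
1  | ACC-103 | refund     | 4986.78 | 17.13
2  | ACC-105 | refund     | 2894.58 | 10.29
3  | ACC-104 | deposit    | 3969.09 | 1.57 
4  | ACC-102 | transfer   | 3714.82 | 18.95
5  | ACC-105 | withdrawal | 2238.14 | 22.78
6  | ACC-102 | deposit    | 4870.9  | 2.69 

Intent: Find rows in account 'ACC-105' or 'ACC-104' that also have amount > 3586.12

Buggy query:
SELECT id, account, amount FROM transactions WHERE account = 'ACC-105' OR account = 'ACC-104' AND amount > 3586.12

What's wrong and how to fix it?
Bug: AND binds tighter than OR, so this parses as account = 'ACC-105' OR (account = 'ACC-104' AND amount > 3586.12)

Fix: Group the OR with parentheses (or use IN), then AND the threshold

Corrected query:
SELECT id, account, amount FROM transactions WHERE (account = 'ACC-105' OR account = 'ACC-104') AND amount > 3586.12

Result:
id | account | amount 
---+---------+--------
3  | ACC-104 | 3969.09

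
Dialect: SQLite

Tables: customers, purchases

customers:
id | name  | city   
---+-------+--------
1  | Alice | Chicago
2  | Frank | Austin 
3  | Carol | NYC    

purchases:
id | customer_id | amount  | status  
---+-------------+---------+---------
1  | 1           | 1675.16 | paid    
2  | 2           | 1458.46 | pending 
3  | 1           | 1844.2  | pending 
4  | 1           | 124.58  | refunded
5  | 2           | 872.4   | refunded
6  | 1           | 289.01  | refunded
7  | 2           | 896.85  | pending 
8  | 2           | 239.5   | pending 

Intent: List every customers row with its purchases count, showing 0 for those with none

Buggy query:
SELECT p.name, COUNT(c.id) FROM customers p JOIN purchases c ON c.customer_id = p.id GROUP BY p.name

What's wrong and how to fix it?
Bug: INNER JOIN drops customers rows that have no matching purchases rows

Fix: Use LEFT JOIN so parents without children still appear (COUNT(c.id) gives 0)

Corrected query:
SELECT p.name, COUNT(c.id) FROM customers p LEFT JOIN purchases c ON c.customer_id = p.id GROUP BY p.name

Result:
name  | COUNT(c.id)
------+------------
Alice | 4          
Carol | 0          
Frank | 4          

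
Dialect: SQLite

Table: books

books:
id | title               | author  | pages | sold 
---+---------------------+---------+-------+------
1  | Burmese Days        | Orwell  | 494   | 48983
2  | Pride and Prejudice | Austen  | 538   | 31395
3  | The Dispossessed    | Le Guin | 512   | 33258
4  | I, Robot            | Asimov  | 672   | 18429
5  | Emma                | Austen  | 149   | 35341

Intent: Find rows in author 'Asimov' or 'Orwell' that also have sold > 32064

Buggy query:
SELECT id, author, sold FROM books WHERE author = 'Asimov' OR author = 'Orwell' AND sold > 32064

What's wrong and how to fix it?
Bug: AND binds tighter than OR, so this parses as author = 'Asimov' OR (author = 'Orwell' AND sold > 32064)

Fix: Group the OR with parentheses (or use IN), then AND the threshold

Corrected query:
SELECT id, author, sold FROM books WHERE (author = 'Asimov' OR author = 'Orwell') AND sold > 32064

Result:
id | author | sold 
---+--------+------
1  | Orwell | 48983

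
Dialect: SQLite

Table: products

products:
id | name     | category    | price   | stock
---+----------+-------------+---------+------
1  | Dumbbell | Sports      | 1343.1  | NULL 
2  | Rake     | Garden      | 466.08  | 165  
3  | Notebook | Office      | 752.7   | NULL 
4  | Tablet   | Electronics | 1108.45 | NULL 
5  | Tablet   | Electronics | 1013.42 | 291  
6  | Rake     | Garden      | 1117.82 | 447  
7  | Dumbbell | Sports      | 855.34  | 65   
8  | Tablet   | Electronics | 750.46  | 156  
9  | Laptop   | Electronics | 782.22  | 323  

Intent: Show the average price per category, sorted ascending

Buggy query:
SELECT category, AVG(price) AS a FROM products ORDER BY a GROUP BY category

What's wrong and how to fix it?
Bug: GROUP BY must precede ORDER BY

Fix: Move ORDER BY to the end, after GROUP BY

Corrected query:
SELECT category, AVG(price) AS a FROM products GROUP BY category ORDER BY a

Result:
category    | a       
------------+---------
Office      | 752.7   
Garden      | 791.95  
Electronics | 913.6375
Sports      | 1099.22 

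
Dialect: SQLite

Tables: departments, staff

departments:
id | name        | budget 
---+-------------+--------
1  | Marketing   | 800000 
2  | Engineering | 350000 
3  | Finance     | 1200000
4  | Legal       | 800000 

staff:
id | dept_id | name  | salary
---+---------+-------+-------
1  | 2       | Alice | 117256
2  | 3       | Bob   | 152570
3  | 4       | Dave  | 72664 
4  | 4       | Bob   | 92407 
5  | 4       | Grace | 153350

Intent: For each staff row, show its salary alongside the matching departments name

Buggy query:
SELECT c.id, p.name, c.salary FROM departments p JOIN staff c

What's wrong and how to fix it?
Bug: JOIN with no ON clause produces a cartesian product; every staff row pairs with every departments row

Fix: Specify the join condition linking the foreign key to the parent id

Corrected query:
SELECT c.id, p.name, c.salary FROM departments p JOIN staff c ON c.dept_id = p.id

Result:
id | name        | salary
---+-------------+-------
1  | Engineering | 117256
2  | Finance     | 152570
3  | Legal       | 72664 
4  | Legal       | 92407 
5  | Legal       | 153350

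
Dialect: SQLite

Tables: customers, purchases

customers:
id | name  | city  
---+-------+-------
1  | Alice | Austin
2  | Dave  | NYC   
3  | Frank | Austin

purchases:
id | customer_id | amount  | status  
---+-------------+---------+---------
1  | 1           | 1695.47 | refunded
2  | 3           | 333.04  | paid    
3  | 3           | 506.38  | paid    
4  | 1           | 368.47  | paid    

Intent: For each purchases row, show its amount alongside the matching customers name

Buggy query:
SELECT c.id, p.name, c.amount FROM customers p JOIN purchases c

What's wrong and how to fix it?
Bug: Missing join condition: each purchases row is matched to all customers rows instead of just its own

Fix: Add ON c.customer_id = p.id to the JOIN

Corrected query:
SELECT c.id, p.name, c.amount FROM customers p JOIN purchases c ON c.customer_id = p.id

Result:
id | name  | amount 
---+-------+--------
1  | Alice | 1695.47
2  | Frank | 333.04 
3  | Frank | 506.38 
4  | Alice | 368.47 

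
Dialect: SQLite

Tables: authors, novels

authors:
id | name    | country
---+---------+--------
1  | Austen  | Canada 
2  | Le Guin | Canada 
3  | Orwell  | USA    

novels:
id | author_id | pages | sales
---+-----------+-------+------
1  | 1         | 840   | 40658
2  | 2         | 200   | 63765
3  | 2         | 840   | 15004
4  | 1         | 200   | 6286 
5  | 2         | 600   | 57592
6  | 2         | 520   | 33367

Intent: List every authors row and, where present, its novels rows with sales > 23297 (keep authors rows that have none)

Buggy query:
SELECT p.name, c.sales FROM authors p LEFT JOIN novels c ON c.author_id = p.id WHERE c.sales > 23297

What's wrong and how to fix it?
Bug: A WHERE condition on the right-hand table after LEFT JOIN drops unmatched parents

Fix: Put 'c.sales > 23297' in the JOIN's ON clause instead of WHERE

Corrected query:
SELECT p.name, c.sales FROM authors p LEFT JOIN novels c ON c.author_id = p.id AND c.sales > 23297

Result:
name    | sales
--------+------
Austen  | 40658
Le Guin | 33367
Le Guin | 57592
Le Guin | 63765
Orwell  | NULL 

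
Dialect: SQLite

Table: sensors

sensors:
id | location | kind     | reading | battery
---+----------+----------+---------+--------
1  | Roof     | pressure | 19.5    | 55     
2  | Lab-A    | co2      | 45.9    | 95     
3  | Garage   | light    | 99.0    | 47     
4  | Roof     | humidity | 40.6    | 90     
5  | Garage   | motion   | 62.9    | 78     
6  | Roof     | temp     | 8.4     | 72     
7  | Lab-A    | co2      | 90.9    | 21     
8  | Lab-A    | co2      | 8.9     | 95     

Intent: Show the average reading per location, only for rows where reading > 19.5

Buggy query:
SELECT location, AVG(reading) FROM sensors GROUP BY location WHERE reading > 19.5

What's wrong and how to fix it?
Bug: WHERE cannot follow GROUP BY

Fix: Place WHERE between FROM and GROUP BY

Corrected query:
SELECT location, AVG(reading) FROM sensors WHERE reading > 19.5 GROUP BY location

Result:
location | AVG(reading)
---------+-------------
Garage   | 80.95       
Lab-A    | 68.4        
Roof     | 40.6        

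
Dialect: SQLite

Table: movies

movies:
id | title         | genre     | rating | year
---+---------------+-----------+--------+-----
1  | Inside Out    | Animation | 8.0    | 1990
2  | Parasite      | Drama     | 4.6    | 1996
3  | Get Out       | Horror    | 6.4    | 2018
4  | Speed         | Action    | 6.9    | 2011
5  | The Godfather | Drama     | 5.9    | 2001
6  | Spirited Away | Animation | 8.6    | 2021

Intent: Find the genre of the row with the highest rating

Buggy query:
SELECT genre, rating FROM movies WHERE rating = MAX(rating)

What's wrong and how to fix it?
Bug: WHERE is evaluated per row; an aggregate over the whole table isn't defined there

Fix: Use a subquery: WHERE rating = (SELECT MAX(rating) FROM movies)

Corrected query:
SELECT genre, rating FROM movies WHERE rating = (SELECT MAX(rating) FROM movies)

Result:
genre     | rating
----------+-------
Animation | 8.6   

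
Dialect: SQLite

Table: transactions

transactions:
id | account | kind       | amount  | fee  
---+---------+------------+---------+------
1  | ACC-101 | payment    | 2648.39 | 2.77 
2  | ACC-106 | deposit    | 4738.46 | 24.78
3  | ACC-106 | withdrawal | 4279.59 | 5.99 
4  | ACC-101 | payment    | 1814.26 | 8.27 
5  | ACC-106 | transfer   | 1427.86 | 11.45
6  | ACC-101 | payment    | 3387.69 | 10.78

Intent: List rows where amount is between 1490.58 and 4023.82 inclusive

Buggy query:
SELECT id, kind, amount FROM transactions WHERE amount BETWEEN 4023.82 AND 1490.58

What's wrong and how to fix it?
Bug: BETWEEN expects the lower bound first; with 4023.82 AND 1490.58 the range is empty

Fix: Write BETWEEN 1490.58 AND 4023.82

Corrected query:
SELECT id, kind, amount FROM transactions WHERE amount BETWEEN 1490.58 AND 4023.82

Result:
id | kind    | amount 
---+---------+--------
1  | payment | 2648.39
4  | payment | 1814.26
6  | payment | 3387.69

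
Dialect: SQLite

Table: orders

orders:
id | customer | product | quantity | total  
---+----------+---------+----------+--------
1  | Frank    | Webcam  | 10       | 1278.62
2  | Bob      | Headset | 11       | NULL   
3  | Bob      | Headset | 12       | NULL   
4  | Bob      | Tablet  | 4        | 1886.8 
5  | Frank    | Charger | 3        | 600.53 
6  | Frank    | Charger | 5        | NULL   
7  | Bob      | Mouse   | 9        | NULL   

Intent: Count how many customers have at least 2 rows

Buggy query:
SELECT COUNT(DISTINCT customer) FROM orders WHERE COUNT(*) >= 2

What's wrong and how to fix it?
Bug: WHERE filters individual rows, not groups, so a group-level COUNT is invalid there

Fix: Group first with HAVING COUNT(*) >= 2, then COUNT the resulting groups

Corrected query:
SELECT COUNT(*) FROM (SELECT customer FROM orders GROUP BY customer HAVING COUNT(*) >= 2)

Result:
COUNT(*)
--------
2       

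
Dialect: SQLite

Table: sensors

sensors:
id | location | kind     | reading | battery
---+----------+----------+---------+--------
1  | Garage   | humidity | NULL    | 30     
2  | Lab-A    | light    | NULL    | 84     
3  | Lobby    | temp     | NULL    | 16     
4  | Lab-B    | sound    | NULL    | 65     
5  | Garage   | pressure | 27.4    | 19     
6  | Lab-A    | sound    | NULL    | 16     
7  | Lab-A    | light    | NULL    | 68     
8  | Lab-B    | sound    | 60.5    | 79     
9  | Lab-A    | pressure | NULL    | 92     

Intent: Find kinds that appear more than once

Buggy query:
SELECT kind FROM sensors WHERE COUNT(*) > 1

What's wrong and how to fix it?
Bug: COUNT(*) is an aggregate and cannot be used in WHERE

Fix: GROUP BY kind, then filter groups with HAVING COUNT(*) > 1

Corrected query:
SELECT kind FROM sensors GROUP BY kind HAVING COUNT(*) > 1

Result:
kind    
--------
light   
pressure
sound   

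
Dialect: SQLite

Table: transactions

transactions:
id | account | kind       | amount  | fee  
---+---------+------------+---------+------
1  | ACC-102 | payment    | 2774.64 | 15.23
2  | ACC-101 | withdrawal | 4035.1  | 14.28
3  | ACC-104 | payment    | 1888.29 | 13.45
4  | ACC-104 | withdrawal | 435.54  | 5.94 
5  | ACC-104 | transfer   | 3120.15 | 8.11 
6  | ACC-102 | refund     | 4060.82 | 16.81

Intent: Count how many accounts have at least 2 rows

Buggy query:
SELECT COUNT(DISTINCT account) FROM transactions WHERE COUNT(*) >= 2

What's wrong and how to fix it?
Bug: WHERE filters individual rows, not groups, so a group-level COUNT is invalid there

Fix: Group first with HAVING COUNT(*) >= 2, then COUNT the resulting groups

Corrected query:
SELECT COUNT(*) FROM (SELECT account FROM transactions GROUP BY account HAVING COUNT(*) >= 2)

Result:
COUNT(*)
--------
2       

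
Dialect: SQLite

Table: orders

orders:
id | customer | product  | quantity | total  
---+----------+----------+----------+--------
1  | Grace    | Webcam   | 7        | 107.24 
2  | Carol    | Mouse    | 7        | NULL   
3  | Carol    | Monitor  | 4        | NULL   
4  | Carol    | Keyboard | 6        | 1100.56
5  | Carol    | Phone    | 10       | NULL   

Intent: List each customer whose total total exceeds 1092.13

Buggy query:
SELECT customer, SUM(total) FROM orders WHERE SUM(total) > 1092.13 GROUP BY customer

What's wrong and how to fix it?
Bug: SUM(total) is an aggregate, but WHERE filters rows before aggregation

Fix: Use HAVING (which filters groups after aggregation) instead of WHERE

Corrected query:
SELECT customer, SUM(total) FROM orders GROUP BY customer HAVING SUM(total) > 1092.13

Result:
customer | SUM(total)
---------+-----------
Carol    | 1100.56   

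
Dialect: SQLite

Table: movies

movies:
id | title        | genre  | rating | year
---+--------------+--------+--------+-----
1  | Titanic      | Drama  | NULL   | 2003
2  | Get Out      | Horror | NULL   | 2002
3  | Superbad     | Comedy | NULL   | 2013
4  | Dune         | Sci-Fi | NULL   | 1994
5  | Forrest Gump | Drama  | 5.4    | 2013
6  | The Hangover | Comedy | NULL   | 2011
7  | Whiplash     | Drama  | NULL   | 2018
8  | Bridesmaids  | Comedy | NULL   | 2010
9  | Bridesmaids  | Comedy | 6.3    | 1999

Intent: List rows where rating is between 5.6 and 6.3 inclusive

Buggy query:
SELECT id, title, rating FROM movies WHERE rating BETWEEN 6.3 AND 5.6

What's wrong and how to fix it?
Bug: The bounds are reversed; BETWEEN a AND b requires a <= b to match anything

Fix: Swap the bounds so the smaller value comes first

Corrected query:
SELECT id, title, rating FROM movies WHERE rating BETWEEN 5.6 AND 6.3

Result:
id | title       | rating
---+-------------+-------
9  | Bridesmaids | 6.3   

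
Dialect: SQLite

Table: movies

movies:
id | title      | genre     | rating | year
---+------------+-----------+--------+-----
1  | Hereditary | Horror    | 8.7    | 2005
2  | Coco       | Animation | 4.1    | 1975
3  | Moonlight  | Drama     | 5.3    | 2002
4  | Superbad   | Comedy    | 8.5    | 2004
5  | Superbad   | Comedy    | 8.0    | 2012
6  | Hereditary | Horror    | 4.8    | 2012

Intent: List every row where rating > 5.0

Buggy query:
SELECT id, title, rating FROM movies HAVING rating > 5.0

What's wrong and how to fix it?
Bug: HAVING filters the output of aggregation, but this query has no GROUP BY and no aggregate functions, so SQLite rejects it (HAVING clause on a non-aggregate query); the condition here is per row

Fix: Use WHERE for row-level filtering

Corrected query:
SELECT id, title, rating FROM movies WHERE rating > 5.0

Result:
id | title      | rating
---+------------+-------
1  | Hereditary | 8.7   
3  | Moonlight  | 5.3   
4  | Superbad   | 8.5   
5  | Superbad   | 8     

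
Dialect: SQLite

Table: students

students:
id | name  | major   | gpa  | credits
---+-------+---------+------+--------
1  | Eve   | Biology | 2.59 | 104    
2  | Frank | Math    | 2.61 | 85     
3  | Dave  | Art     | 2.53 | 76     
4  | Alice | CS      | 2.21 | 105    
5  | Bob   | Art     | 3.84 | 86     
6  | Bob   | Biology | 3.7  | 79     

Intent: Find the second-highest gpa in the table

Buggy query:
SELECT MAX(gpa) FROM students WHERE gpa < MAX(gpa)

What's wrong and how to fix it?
Bug: MAX(gpa) on the right of the comparison is an aggregate-in-WHERE error

Fix: Compute the overall MAX in a subquery, then take MAX of rows below it

Corrected query:
SELECT MAX(gpa) FROM students WHERE gpa < (SELECT MAX(gpa) FROM students)

Result:
MAX(gpa)
--------
3.7     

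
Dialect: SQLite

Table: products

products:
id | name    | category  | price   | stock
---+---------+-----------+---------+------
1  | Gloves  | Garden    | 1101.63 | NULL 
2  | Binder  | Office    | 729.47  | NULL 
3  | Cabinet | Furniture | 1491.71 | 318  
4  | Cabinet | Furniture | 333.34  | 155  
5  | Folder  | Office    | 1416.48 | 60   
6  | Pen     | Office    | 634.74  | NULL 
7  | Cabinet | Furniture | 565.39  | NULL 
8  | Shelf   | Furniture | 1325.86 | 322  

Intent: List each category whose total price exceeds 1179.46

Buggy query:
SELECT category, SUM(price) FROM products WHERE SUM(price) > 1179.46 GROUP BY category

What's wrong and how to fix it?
Bug: Aggregate functions cannot appear in a WHERE clause

Fix: Use HAVING (which filters groups after aggregation) instead of WHERE

Corrected query:
SELECT category, SUM(price) FROM products GROUP BY category HAVING SUM(price) > 1179.46

Result:
category  | SUM(price)
----------+-----------
Furniture | 3716.3    
Office    | 2780.69   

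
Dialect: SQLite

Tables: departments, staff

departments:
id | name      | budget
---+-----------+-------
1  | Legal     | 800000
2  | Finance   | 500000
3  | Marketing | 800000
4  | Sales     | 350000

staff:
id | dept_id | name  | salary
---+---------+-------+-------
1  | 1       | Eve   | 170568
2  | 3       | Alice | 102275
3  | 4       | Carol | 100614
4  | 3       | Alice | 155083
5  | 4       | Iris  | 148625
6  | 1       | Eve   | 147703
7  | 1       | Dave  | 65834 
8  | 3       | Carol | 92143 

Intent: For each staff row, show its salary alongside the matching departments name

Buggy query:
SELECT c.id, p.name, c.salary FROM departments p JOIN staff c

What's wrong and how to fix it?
Bug: JOIN with no ON clause produces a cartesian product; every staff row pairs with every departments row

Fix: Add ON c.dept_id = p.id to the JOIN

Corrected query:
SELECT c.id, p.name, c.salary FROM departments p JOIN staff c ON c.dept_id = p.id

Result:
id | name      | salary
---+-----------+-------
1  | Legal     | 170568
2  | Marketing | 102275
3  | Sales     | 100614
4  | Marketing | 155083
5  | Sales     | 148625
6  | Legal     | 147703
7  | Legal     | 65834 
8  | Marketing | 92143 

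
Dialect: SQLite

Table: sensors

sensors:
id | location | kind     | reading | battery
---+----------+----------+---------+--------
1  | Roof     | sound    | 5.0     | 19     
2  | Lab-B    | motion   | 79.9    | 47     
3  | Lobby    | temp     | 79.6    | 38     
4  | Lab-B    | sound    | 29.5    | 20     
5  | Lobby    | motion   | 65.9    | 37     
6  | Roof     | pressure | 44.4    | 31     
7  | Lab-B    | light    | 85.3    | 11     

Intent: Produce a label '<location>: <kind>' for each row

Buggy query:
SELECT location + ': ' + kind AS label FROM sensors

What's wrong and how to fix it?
Bug: SQLite uses || for string concatenation; + coerces text to numbers (yielding 0)

Fix: Use the || operator for string concatenation

Corrected query:
SELECT location || ': ' || kind AS label FROM sensors

Result:
label         
--------------
Roof: sound   
Lab-B: motion 
Lobby: temp   
Lab-B: sound  
Lobby: motion 
Roof: pressure
Lab-B: light  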